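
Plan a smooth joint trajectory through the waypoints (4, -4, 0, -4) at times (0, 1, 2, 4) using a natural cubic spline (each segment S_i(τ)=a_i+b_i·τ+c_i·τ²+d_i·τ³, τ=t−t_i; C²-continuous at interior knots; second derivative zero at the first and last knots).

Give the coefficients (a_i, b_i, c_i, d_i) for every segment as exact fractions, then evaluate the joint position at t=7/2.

  seg 0: a=4 b=-262/23 c=0 d=78/23
  seg 1: a=-4 b=-28/23 c=234/23 d=-114/23
  seg 2: a=0 b=98/23 c=-108/23 d=18/23
S(7/2) = -141/92

Δ: Δ0=-8, Δ1=4, Δ2=-2
row 1: diag=4, rhs=72; c'=1/4, d'=18
row 2: denom=6−1·1/4=23/4; d'=(-36−1·18)/(23/4)=-216/23
back: M2=-216/23
back: M1=18−1/4·-216/23=468/23
M: M0=0, M1=468/23, M2=-216/23, M3=0
seg 0: a=4, c=M0/2=0, d=(M1−M0)/(6·1)=78/23, b=Δ0−h0·(2M0+M1)/6=-262/23
seg 1: a=-4, c=M1/2=234/23, d=(M2−M1)/(6·1)=-114/23, b=Δ1−h1·(2M1+M2)/6=-28/23
seg 2: a=0, c=M2/2=-108/23, d=(M3−M2)/(6·2)=18/23, b=Δ2−h2·(2M2+M3)/6=98/23
t_q=7/2 → seg 2, τ=3/2; S=0+98/23·τ+-108/23·τ²+18/23·τ³=-141/92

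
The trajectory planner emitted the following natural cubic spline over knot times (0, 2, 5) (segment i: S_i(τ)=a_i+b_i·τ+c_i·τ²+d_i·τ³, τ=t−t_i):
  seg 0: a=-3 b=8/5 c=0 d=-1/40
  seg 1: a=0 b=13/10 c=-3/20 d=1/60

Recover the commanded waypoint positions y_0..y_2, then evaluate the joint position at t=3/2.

y_0 = S_0(0) = a_0 = -3
y_1 = S_1(0) = a_1 = 0
y_2 = S_1(3) = 3
t_q=3/2 is in segment 0 (τ=3/2); S_0(τ)=-219/320

y_0=-3 y_1=0 y_2=3
S(3/2) = -219/320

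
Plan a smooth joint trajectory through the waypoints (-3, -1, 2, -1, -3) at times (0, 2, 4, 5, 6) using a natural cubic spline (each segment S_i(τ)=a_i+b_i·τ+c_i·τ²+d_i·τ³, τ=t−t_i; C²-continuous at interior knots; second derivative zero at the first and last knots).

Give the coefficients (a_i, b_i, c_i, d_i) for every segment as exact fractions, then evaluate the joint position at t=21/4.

Δ: Δ0=1, Δ1=3/2, Δ2=-3, Δ3=-2
row 1: diag=8, rhs=3; c'=1/4, d'=3/8
row 2: denom=6−2·1/4=11/2; d'=(-27−2·3/8)/(11/2)=-111/22
row 3: denom=4−1·2/11=42/11; d'=(6−1·-111/22)/(42/11)=81/28
back: M3=81/28
back: M2=-111/22−2/11·81/28=-39/7
back: M1=3/8−1/4·-39/7=99/56
M: M0=0, M1=99/56, M2=-39/7, M3=81/28, M4=0
seg 0: a=-3, c=M0/2=0, d=(M1−M0)/(6·2)=33/224, b=Δ0−h0·(2M0+M1)/6=23/56
seg 1: a=-1, c=M1/2=99/112, d=(M2−M1)/(6·2)=-137/224, b=Δ1−h1·(2M1+M2)/6=61/28
seg 2: a=2, c=M2/2=-39/14, d=(M3−M2)/(6·1)=79/56, b=Δ2−h2·(2M2+M3)/6=-13/8
seg 3: a=-1, c=M3/2=81/56, d=(M4−M3)/(6·1)=-27/56, b=Δ3−h3·(2M3+M4)/6=-83/28
t_q=21/4 → seg 3, τ=1/4; S=-1+-83/28·τ+81/56·τ²+-27/56·τ³=-849/512

  seg 0: a=-3 b=23/56 c=0 d=33/224
  seg 1: a=-1 b=61/28 c=99/112 d=-137/224
  seg 2: a=2 b=-13/8 c=-39/14 d=79/56
  seg 3: a=-1 b=-83/28 c=81/56 d=-27/56
S(21/4) = -849/512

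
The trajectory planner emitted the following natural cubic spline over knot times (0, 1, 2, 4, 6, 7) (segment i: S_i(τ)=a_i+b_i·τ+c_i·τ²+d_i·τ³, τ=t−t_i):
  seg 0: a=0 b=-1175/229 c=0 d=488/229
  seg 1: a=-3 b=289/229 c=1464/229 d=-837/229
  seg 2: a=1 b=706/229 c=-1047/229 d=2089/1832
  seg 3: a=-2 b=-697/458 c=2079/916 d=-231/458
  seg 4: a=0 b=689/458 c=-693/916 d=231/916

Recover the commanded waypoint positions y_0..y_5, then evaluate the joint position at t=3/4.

y_0=0 y_1=-3 y_2=1 y_3=-2 y_4=0 y_5=1
S(3/4) = -5403/1832

y_0 = S_0(0) = a_0 = 0
y_1 = S_1(0) = a_1 = -3
y_2 = S_2(0) = a_2 = 1
y_3 = S_3(0) = a_3 = -2
y_4 = S_4(0) = a_4 = 0
y_5 = S_4(1) = 1
t_q=3/4 is in segment 0 (τ=3/4); S_0(τ)=-5403/1832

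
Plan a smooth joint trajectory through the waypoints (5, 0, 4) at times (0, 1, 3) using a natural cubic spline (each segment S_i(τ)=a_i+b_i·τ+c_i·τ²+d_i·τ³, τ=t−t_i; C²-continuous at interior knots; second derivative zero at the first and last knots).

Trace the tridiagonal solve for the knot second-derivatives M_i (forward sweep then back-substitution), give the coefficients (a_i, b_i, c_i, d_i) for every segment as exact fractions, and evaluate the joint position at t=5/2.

  seg 0: a=5 b=-37/6 c=0 d=7/6
  seg 1: a=0 b=-8/3 c=7/2 d=-7/12
S(5/2) = 61/32

Δ: Δ0=-5, Δ1=2
row 1: diag=6, rhs=42; c'=1/3, d'=7
back: M1=7
M: M0=0, M1=7, M2=0
seg 0: a=5, c=M0/2=0, d=(M1−M0)/(6·1)=7/6, b=Δ0−h0·(2M0+M1)/6=-37/6
seg 1: a=0, c=M1/2=7/2, d=(M2−M1)/(6·2)=-7/12, b=Δ1−h1·(2M1+M2)/6=-8/3
t_q=5/2 → seg 1, τ=3/2; S=0+-8/3·τ+7/2·τ²+-7/12·τ³=61/32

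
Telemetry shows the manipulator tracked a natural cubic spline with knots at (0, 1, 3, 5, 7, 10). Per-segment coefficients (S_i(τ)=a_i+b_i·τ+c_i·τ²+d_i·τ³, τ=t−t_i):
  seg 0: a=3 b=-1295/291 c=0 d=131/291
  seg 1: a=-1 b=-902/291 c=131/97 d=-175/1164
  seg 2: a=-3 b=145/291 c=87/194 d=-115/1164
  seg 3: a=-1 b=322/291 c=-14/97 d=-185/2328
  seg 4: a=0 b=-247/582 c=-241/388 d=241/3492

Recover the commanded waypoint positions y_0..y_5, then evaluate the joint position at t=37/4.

y_0=3 y_1=-1 y_2=-3 y_3=-1 y_4=0 y_5=-5
S(37/4) = -82275/24832

y_0 = S_0(0) = a_0 = 3
y_1 = S_1(0) = a_1 = -1
y_2 = S_2(0) = a_2 = -3
y_3 = S_3(0) = a_3 = -1
y_4 = S_4(0) = a_4 = 0
y_5 = S_4(3) = -5
t_q=37/4 is in segment 4 (τ=9/4); S_4(τ)=-82275/24832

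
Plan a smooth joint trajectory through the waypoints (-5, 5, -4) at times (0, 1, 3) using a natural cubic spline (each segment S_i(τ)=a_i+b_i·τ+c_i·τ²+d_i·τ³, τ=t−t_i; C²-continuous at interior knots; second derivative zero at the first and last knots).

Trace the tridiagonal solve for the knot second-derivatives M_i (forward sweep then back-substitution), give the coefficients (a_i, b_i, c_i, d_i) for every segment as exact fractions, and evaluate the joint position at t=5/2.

  seg 0: a=-5 b=149/12 c=0 d=-29/12
  seg 1: a=5 b=31/6 c=-29/4 d=29/24
S(5/2) = 33/64

Δ: Δ0=10, Δ1=-9/2
row 1: diag=6, rhs=-87; c'=1/3, d'=-29/2
back: M1=-29/2
M: M0=0, M1=-29/2, M2=0
seg 0: a=-5, c=M0/2=0, d=(M1−M0)/(6·1)=-29/12, b=Δ0−h0·(2M0+M1)/6=149/12
seg 1: a=5, c=M1/2=-29/4, d=(M2−M1)/(6·2)=29/24, b=Δ1−h1·(2M1+M2)/6=31/6
t_q=5/2 → seg 1, τ=3/2; S=5+31/6·τ+-29/4·τ²+29/24·τ³=33/64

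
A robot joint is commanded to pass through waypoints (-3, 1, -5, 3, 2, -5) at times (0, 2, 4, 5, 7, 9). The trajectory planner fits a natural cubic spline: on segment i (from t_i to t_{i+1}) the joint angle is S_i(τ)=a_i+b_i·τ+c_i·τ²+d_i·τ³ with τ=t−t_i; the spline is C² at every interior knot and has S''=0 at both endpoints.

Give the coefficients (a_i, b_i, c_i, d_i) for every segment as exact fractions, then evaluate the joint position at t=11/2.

Δ: Δ0=2, Δ1=-3, Δ2=8, Δ3=-1/2, Δ4=-7/2
row 1: diag=8, rhs=-30; c'=1/4, d'=-15/4
row 2: denom=6−2·1/4=11/2; d'=(66−2·-15/4)/(11/2)=147/11
row 3: denom=6−1·2/11=64/11; d'=(-51−1·147/11)/(64/11)=-177/16
row 4: denom=8−2·11/32=117/16; d'=(-18−2·-177/16)/(117/16)=22/39
back: M4=22/39
back: M3=-177/16−11/32·22/39=-439/39
back: M2=147/11−2/11·-439/39=601/39
back: M1=-15/4−1/4·601/39=-593/78
M: M0=0, M1=-593/78, M2=601/39, M3=-439/39, M4=22/39, M5=0
seg 0: a=-3, c=M0/2=0, d=(M1−M0)/(6·2)=-593/936, b=Δ0−h0·(2M0+M1)/6=1061/234
seg 1: a=1, c=M1/2=-593/156, d=(M2−M1)/(6·2)=1795/936, b=Δ1−h1·(2M1+M2)/6=-359/117
seg 2: a=-5, c=M2/2=601/78, d=(M3−M2)/(6·1)=-40/9, b=Δ2−h2·(2M2+M3)/6=1109/234
seg 3: a=3, c=M3/2=-439/78, d=(M4−M3)/(6·2)=461/468, b=Δ3−h3·(2M3+M4)/6=1595/234
seg 4: a=2, c=M4/2=11/39, d=(M5−M4)/(6·2)=-11/234, b=Δ4−h4·(2M4+M5)/6=-907/234
t_q=11/2 → seg 3, τ=1/2; S=3+1595/234·τ+-439/78·τ²+461/468·τ³=6395/1248

  seg 0: a=-3 b=1061/234 c=0 d=-593/936
  seg 1: a=1 b=-359/117 c=-593/156 d=1795/936
  seg 2: a=-5 b=1109/234 c=601/78 d=-40/9
  seg 3: a=3 b=1595/234 c=-439/78 d=461/468
  seg 4: a=2 b=-907/234 c=11/39 d=-11/234
S(11/2) = 6395/1248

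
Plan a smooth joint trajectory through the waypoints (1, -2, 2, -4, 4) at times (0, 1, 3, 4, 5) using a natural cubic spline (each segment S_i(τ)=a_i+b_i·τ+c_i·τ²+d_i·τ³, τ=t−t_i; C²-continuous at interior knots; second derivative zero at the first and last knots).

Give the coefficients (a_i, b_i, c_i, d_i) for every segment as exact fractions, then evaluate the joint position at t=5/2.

Δ: Δ0=-3, Δ1=2, Δ2=-6, Δ3=8
row 1: diag=6, rhs=30; c'=1/3, d'=5
row 2: denom=6−2·1/3=16/3; d'=(-48−2·5)/(16/3)=-87/8
row 3: denom=4−1·3/16=61/16; d'=(84−1·-87/8)/(61/16)=1518/61
back: M3=1518/61
back: M2=-87/8−3/16·1518/61=-948/61
back: M1=5−1/3·-948/61=621/61
M: M0=0, M1=621/61, M2=-948/61, M3=1518/61, M4=0
seg 0: a=1, c=M0/2=0, d=(M1−M0)/(6·1)=207/122, b=Δ0−h0·(2M0+M1)/6=-573/122
seg 1: a=-2, c=M1/2=621/122, d=(M2−M1)/(6·2)=-523/244, b=Δ1−h1·(2M1+M2)/6=24/61
seg 2: a=2, c=M2/2=-474/61, d=(M3−M2)/(6·1)=411/61, b=Δ2−h2·(2M2+M3)/6=-303/61
seg 3: a=-4, c=M3/2=759/61, d=(M4−M3)/(6·1)=-253/61, b=Δ3−h3·(2M3+M4)/6=-18/61
t_q=5/2 → seg 1, τ=3/2; S=-2+24/61·τ+621/122·τ²+-523/244·τ³=5483/1952

  seg 0: a=1 b=-573/122 c=0 d=207/122
  seg 1: a=-2 b=24/61 c=621/122 d=-523/244
  seg 2: a=2 b=-303/61 c=-474/61 d=411/61
  seg 3: a=-4 b=-18/61 c=759/61 d=-253/61
S(5/2) = 5483/1952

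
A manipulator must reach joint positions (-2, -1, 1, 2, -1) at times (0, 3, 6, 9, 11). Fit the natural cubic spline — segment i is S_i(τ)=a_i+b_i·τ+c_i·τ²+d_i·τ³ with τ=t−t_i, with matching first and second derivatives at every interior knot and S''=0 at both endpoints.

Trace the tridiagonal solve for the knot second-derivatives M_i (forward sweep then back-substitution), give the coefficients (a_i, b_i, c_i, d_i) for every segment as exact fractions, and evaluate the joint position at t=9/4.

Δ: Δ0=1/3, Δ1=2/3, Δ2=1/3, Δ3=-3/2
row 1: diag=12, rhs=2; c'=1/4, d'=1/6
row 2: denom=12−3·1/4=45/4; d'=(-2−3·1/6)/(45/4)=-2/9
row 3: denom=10−3·4/15=46/5; d'=(-11−3·-2/9)/(46/5)=-155/138
back: M3=-155/138
back: M2=-2/9−4/15·-155/138=16/207
back: M1=1/6−1/4·16/207=61/414
M: M0=0, M1=61/414, M2=16/207, M3=-155/138, M4=0
seg 0: a=-2, c=M0/2=0, d=(M1−M0)/(6·3)=61/7452, b=Δ0−h0·(2M0+M1)/6=215/828
seg 1: a=-1, c=M1/2=61/828, d=(M2−M1)/(6·3)=-29/7452, b=Δ1−h1·(2M1+M2)/6=199/414
seg 2: a=1, c=M2/2=8/207, d=(M3−M2)/(6·3)=-497/7452, b=Δ2−h2·(2M2+M3)/6=677/828
seg 3: a=2, c=M3/2=-155/276, d=(M4−M3)/(6·2)=155/1656, b=Δ3−h3·(2M3+M4)/6=-311/414
t_q=9/4 → seg 0, τ=9/4; S=-2+215/828·τ+0·τ²+61/7452·τ³=-7787/5888

  seg 0: a=-2 b=215/828 c=0 d=61/7452
  seg 1: a=-1 b=199/414 c=61/828 d=-29/7452
  seg 2: a=1 b=677/828 c=8/207 d=-497/7452
  seg 3: a=2 b=-311/414 c=-155/276 d=155/1656
S(9/4) = -7787/5888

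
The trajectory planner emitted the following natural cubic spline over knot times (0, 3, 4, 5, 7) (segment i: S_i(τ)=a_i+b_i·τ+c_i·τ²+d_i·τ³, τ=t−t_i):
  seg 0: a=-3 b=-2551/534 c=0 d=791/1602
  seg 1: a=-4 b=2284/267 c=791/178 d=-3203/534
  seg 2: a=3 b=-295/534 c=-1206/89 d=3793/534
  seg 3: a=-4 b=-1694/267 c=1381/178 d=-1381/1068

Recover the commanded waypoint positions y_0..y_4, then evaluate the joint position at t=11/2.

y_0=-3 y_1=-4 y_2=3 y_3=-4 y_4=4
S(11/2) = -15363/2848

y_0 = S_0(0) = a_0 = -3
y_1 = S_1(0) = a_1 = -4
y_2 = S_2(0) = a_2 = 3
y_3 = S_3(0) = a_3 = -4
y_4 = S_3(2) = 4
t_q=11/2 is in segment 3 (τ=1/2); S_3(τ)=-15363/2848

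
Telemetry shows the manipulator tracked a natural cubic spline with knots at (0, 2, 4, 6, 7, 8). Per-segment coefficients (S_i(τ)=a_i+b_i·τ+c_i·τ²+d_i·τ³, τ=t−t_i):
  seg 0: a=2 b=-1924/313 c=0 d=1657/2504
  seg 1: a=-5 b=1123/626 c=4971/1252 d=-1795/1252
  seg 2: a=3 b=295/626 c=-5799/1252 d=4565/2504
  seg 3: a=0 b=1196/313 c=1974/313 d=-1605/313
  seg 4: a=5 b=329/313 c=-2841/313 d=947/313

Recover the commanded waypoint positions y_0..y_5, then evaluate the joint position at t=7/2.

y_0=2 y_1=-5 y_2=3 y_3=0 y_4=5 y_5=0
S(7/2) = 17885/10016

y_0 = S_0(0) = a_0 = 2
y_1 = S_1(0) = a_1 = -5
y_2 = S_2(0) = a_2 = 3
y_3 = S_3(0) = a_3 = 0
y_4 = S_4(0) = a_4 = 5
y_5 = S_4(1) = 0
t_q=7/2 is in segment 1 (τ=3/2); S_1(τ)=17885/10016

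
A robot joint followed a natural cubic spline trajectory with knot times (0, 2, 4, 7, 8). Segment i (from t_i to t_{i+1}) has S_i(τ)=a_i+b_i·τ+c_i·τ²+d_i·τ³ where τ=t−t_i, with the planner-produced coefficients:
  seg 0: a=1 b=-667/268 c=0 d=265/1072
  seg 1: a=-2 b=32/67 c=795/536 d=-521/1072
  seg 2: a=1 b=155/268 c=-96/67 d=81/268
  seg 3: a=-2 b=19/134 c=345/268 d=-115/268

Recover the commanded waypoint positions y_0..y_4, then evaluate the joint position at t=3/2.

y_0 = S_0(0) = a_0 = 1
y_1 = S_1(0) = a_1 = -2
y_2 = S_2(0) = a_2 = 1
y_3 = S_3(0) = a_3 = -2
y_4 = S_3(1) = -1
t_q=3/2 is in segment 0 (τ=3/2); S_0(τ)=-16285/8576

y_0=1 y_1=-2 y_2=1 y_3=-2 y_4=-1
S(3/2) = -16285/8576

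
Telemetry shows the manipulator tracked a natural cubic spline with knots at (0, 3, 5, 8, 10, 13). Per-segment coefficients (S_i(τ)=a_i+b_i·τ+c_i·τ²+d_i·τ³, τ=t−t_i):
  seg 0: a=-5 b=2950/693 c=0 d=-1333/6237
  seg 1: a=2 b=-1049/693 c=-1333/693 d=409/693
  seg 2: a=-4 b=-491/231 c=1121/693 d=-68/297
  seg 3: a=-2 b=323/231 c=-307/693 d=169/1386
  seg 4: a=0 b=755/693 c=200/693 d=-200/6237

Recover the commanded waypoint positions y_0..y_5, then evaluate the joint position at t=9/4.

y_0=-5 y_1=2 y_2=-4 y_3=-2 y_4=0 y_5=5
S(9/4) = 1509/704

y_0 = S_0(0) = a_0 = -5
y_1 = S_1(0) = a_1 = 2
y_2 = S_2(0) = a_2 = -4
y_3 = S_3(0) = a_3 = -2
y_4 = S_4(0) = a_4 = 0
y_5 = S_4(3) = 5
t_q=9/4 is in segment 0 (τ=9/4); S_0(τ)=1509/704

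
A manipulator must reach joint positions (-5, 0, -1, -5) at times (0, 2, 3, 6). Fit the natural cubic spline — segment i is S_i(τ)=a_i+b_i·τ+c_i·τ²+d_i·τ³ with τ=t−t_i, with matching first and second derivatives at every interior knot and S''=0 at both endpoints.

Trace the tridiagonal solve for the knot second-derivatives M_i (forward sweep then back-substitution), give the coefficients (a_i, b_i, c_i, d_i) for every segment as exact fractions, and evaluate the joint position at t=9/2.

Δ: Δ0=5/2, Δ1=-1, Δ2=-4/3
row 1: diag=6, rhs=-21; c'=1/6, d'=-7/2
row 2: denom=8−1·1/6=47/6; d'=(-2−1·-7/2)/(47/6)=9/47
back: M2=9/47
back: M1=-7/2−1/6·9/47=-166/47
M: M0=0, M1=-166/47, M2=9/47, M3=0
seg 0: a=-5, c=M0/2=0, d=(M1−M0)/(6·2)=-83/282, b=Δ0−h0·(2M0+M1)/6=1037/282
seg 1: a=0, c=M1/2=-83/47, d=(M2−M1)/(6·1)=175/282, b=Δ1−h1·(2M1+M2)/6=41/282
seg 2: a=-1, c=M2/2=9/94, d=(M3−M2)/(6·3)=-1/94, b=Δ2−h2·(2M2+M3)/6=-215/141
t_q=9/2 → seg 2, τ=3/2; S=-1+-215/141·τ+9/94·τ²+-1/94·τ³=-2337/752

  seg 0: a=-5 b=1037/282 c=0 d=-83/282
  seg 1: a=0 b=41/282 c=-83/47 d=175/282
  seg 2: a=-1 b=-215/141 c=9/94 d=-1/94
S(9/2) = -2337/752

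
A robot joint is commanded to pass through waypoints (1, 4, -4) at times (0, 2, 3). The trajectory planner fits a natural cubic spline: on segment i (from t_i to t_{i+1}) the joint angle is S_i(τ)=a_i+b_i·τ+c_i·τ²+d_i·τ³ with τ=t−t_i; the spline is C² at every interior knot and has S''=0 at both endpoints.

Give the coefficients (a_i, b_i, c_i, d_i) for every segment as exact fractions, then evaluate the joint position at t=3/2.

Δ: Δ0=3/2, Δ1=-8
row 1: diag=6, rhs=-57; c'=1/6, d'=-19/2
back: M1=-19/2
M: M0=0, M1=-19/2, M2=0
seg 0: a=1, c=M0/2=0, d=(M1−M0)/(6·2)=-19/24, b=Δ0−h0·(2M0+M1)/6=14/3
seg 1: a=4, c=M1/2=-19/4, d=(M2−M1)/(6·1)=19/12, b=Δ1−h1·(2M1+M2)/6=-29/6
t_q=3/2 → seg 0, τ=3/2; S=1+14/3·τ+0·τ²+-19/24·τ³=341/64

  seg 0: a=1 b=14/3 c=0 d=-19/24
  seg 1: a=4 b=-29/6 c=-19/4 d=19/12
S(3/2) = 341/64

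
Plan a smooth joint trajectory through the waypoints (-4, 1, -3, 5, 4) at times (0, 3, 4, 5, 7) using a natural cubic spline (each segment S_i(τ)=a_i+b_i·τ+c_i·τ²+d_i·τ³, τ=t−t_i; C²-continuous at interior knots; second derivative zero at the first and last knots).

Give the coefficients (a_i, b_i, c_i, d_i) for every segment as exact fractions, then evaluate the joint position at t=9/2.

  seg 0: a=-4 b=5575/1068 c=0 d=-1265/3204
  seg 1: a=1 b=-2905/534 c=-1265/356 d=5333/1068
  seg 2: a=-3 b=2599/1068 c=1017/89 d=-6259/1068
  seg 3: a=5 b=4115/534 c=-2191/356 d=2191/2136
S(9/2) = 971/2848

Δ: Δ0=5/3, Δ1=-4, Δ2=8, Δ3=-1/2
row 1: diag=8, rhs=-34; c'=1/8, d'=-17/4
row 2: denom=4−1·1/8=31/8; d'=(72−1·-17/4)/(31/8)=610/31
row 3: denom=6−1·8/31=178/31; d'=(-51−1·610/31)/(178/31)=-2191/178
back: M3=-2191/178
back: M2=610/31−8/31·-2191/178=2034/89
back: M1=-17/4−1/8·2034/89=-1265/178
M: M0=0, M1=-1265/178, M2=2034/89, M3=-2191/178, M4=0
seg 0: a=-4, c=M0/2=0, d=(M1−M0)/(6·3)=-1265/3204, b=Δ0−h0·(2M0+M1)/6=5575/1068
seg 1: a=1, c=M1/2=-1265/356, d=(M2−M1)/(6·1)=5333/1068, b=Δ1−h1·(2M1+M2)/6=-2905/534
seg 2: a=-3, c=M2/2=1017/89, d=(M3−M2)/(6·1)=-6259/1068, b=Δ2−h2·(2M2+M3)/6=2599/1068
seg 3: a=5, c=M3/2=-2191/356, d=(M4−M3)/(6·2)=2191/2136, b=Δ3−h3·(2M3+M4)/6=4115/534
t_q=9/2 → seg 2, τ=1/2; S=-3+2599/1068·τ+1017/89·τ²+-6259/1068·τ³=971/2848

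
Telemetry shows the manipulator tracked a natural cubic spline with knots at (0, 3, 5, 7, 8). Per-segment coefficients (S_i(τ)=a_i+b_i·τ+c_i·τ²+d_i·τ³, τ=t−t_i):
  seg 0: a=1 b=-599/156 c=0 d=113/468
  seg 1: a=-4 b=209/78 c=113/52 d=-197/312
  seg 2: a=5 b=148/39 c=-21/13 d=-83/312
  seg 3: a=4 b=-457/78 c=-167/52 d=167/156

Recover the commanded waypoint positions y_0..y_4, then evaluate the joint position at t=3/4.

y_0 = S_0(0) = a_0 = 1
y_1 = S_1(0) = a_1 = -4
y_2 = S_2(0) = a_2 = 5
y_3 = S_3(0) = a_3 = 4
y_4 = S_3(1) = -4
t_q=3/4 is in segment 0 (τ=3/4); S_0(τ)=-5917/3328

y_0=1 y_1=-4 y_2=5 y_3=4 y_4=-4
S(3/4) = -5917/3328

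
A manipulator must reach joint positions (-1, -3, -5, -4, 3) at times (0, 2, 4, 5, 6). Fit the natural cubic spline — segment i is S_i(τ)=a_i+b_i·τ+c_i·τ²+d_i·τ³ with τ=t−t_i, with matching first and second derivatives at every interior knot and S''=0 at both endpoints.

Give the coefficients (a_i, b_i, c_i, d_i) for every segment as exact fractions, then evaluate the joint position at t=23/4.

  seg 0: a=-1 b=-20/21 c=0 d=-1/84
  seg 1: a=-3 b=-23/21 c=-1/14 d=5/84
  seg 2: a=-5 b=-2/3 c=2/7 d=29/21
  seg 3: a=-4 b=85/21 c=31/7 d=-31/21
S(23/4) = 405/448

Δ: Δ0=-1, Δ1=-1, Δ2=1, Δ3=7
row 1: diag=8, rhs=0; c'=1/4, d'=0
row 2: denom=6−2·1/4=11/2; d'=(12−2·0)/(11/2)=24/11
row 3: denom=4−1·2/11=42/11; d'=(36−1·24/11)/(42/11)=62/7
back: M3=62/7
back: M2=24/11−2/11·62/7=4/7
back: M1=0−1/4·4/7=-1/7
M: M0=0, M1=-1/7, M2=4/7, M3=62/7, M4=0
seg 0: a=-1, c=M0/2=0, d=(M1−M0)/(6·2)=-1/84, b=Δ0−h0·(2M0+M1)/6=-20/21
seg 1: a=-3, c=M1/2=-1/14, d=(M2−M1)/(6·2)=5/84, b=Δ1−h1·(2M1+M2)/6=-23/21
seg 2: a=-5, c=M2/2=2/7, d=(M3−M2)/(6·1)=29/21, b=Δ2−h2·(2M2+M3)/6=-2/3
seg 3: a=-4, c=M3/2=31/7, d=(M4−M3)/(6·1)=-31/21, b=Δ3−h3·(2M3+M4)/6=85/21
t_q=23/4 → seg 3, τ=3/4; S=-4+85/21·τ+31/7·τ²+-31/21·τ³=405/448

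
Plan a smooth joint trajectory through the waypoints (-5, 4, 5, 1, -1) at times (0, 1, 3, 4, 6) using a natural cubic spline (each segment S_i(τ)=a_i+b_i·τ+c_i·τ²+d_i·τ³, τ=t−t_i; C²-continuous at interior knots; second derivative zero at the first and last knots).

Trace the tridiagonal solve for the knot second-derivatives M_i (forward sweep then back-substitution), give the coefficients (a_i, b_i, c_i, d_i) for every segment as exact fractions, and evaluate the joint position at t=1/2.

Δ: Δ0=9, Δ1=1/2, Δ2=-4, Δ3=-1
row 1: diag=6, rhs=-51; c'=1/3, d'=-17/2
row 2: denom=6−2·1/3=16/3; d'=(-27−2·-17/2)/(16/3)=-15/8
row 3: denom=6−1·3/16=93/16; d'=(18−1·-15/8)/(93/16)=106/31
back: M3=106/31
back: M2=-15/8−3/16·106/31=-78/31
back: M1=-17/2−1/3·-78/31=-475/62
M: M0=0, M1=-475/62, M2=-78/31, M3=106/31, M4=0
seg 0: a=-5, c=M0/2=0, d=(M1−M0)/(6·1)=-475/372, b=Δ0−h0·(2M0+M1)/6=3823/372
seg 1: a=4, c=M1/2=-475/124, d=(M2−M1)/(6·2)=319/744, b=Δ1−h1·(2M1+M2)/6=1199/186
seg 2: a=5, c=M2/2=-39/31, d=(M3−M2)/(6·1)=92/93, b=Δ2−h2·(2M2+M3)/6=-347/93
seg 3: a=1, c=M3/2=53/31, d=(M4−M3)/(6·2)=-53/186, b=Δ3−h3·(2M3+M4)/6=-305/93
t_q=1/2 → seg 0, τ=1/2; S=-5+3823/372·τ+0·τ²+-475/372·τ³=-21/992

  seg 0: a=-5 b=3823/372 c=0 d=-475/372
  seg 1: a=4 b=1199/186 c=-475/124 d=319/744
  seg 2: a=5 b=-347/93 c=-39/31 d=92/93
  seg 3: a=1 b=-305/93 c=53/31 d=-53/186
S(1/2) = -21/992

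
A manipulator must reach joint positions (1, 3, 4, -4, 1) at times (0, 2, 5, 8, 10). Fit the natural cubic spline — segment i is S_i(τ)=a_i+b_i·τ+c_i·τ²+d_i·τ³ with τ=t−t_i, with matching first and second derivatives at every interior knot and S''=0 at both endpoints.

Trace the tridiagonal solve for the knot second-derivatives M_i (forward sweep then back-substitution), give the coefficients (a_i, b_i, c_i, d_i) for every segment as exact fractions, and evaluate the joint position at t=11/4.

Δ: Δ0=1, Δ1=1/3, Δ2=-8/3, Δ3=5/2
row 1: diag=10, rhs=-4; c'=3/10, d'=-2/5
row 2: denom=12−3·3/10=111/10; d'=(-18−3·-2/5)/(111/10)=-56/37
row 3: denom=10−3·10/37=340/37; d'=(31−3·-56/37)/(340/37)=263/68
back: M3=263/68
back: M2=-56/37−10/37·263/68=-87/34
back: M1=-2/5−3/10·-87/34=25/68
M: M0=0, M1=25/68, M2=-87/34, M3=263/68, M4=0
seg 0: a=1, c=M0/2=0, d=(M1−M0)/(6·2)=25/816, b=Δ0−h0·(2M0+M1)/6=179/204
seg 1: a=3, c=M1/2=25/136, d=(M2−M1)/(6·3)=-199/1224, b=Δ1−h1·(2M1+M2)/6=127/102
seg 2: a=4, c=M2/2=-87/68, d=(M3−M2)/(6·3)=437/1224, b=Δ2−h2·(2M2+M3)/6=-49/24
seg 3: a=-4, c=M3/2=263/136, d=(M4−M3)/(6·2)=-263/816, b=Δ3−h3·(2M3+M4)/6=-4/51
t_q=11/4 → seg 1, τ=3/4; S=3+127/102·τ+25/136·τ²+-199/1224·τ³=34543/8704

  seg 0: a=1 b=179/204 c=0 d=25/816
  seg 1: a=3 b=127/102 c=25/136 d=-199/1224
  seg 2: a=4 b=-49/24 c=-87/68 d=437/1224
  seg 3: a=-4 b=-4/51 c=263/136 d=-263/816
S(11/4) = 34543/8704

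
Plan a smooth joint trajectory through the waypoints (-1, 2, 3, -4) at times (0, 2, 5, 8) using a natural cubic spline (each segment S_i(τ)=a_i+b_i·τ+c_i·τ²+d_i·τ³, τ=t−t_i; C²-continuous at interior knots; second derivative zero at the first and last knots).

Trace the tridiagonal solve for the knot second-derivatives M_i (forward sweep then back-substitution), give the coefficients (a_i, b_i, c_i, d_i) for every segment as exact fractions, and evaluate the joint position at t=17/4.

Δ: Δ0=3/2, Δ1=1/3, Δ2=-7/3
row 1: diag=10, rhs=-7; c'=3/10, d'=-7/10
row 2: denom=12−3·3/10=111/10; d'=(-16−3·-7/10)/(111/10)=-139/111
back: M2=-139/111
back: M1=-7/10−3/10·-139/111=-12/37
M: M0=0, M1=-12/37, M2=-139/111, M3=0
seg 0: a=-1, c=M0/2=0, d=(M1−M0)/(6·2)=-1/37, b=Δ0−h0·(2M0+M1)/6=119/74
seg 1: a=2, c=M1/2=-6/37, d=(M2−M1)/(6·3)=-103/1998, b=Δ1−h1·(2M1+M2)/6=95/74
seg 2: a=3, c=M2/2=-139/222, d=(M3−M2)/(6·3)=139/1998, b=Δ2−h2·(2M2+M3)/6=-40/37
t_q=17/4 → seg 1, τ=9/4; S=2+95/74·τ+-6/37·τ²+-103/1998·τ³=16483/4736

  seg 0: a=-1 b=119/74 c=0 d=-1/37
  seg 1: a=2 b=95/74 c=-6/37 d=-103/1998
  seg 2: a=3 b=-40/37 c=-139/222 d=139/1998
S(17/4) = 16483/4736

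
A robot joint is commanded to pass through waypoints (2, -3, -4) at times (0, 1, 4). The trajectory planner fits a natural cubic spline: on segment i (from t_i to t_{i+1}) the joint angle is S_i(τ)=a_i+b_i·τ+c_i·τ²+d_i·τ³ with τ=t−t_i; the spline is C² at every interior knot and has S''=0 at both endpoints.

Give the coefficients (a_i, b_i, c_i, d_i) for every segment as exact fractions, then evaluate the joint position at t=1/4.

Δ: Δ0=-5, Δ1=-1/3
row 1: diag=8, rhs=28; c'=3/8, d'=7/2
back: M1=7/2
M: M0=0, M1=7/2, M2=0
seg 0: a=2, c=M0/2=0, d=(M1−M0)/(6·1)=7/12, b=Δ0−h0·(2M0+M1)/6=-67/12
seg 1: a=-3, c=M1/2=7/4, d=(M2−M1)/(6·3)=-7/36, b=Δ1−h1·(2M1+M2)/6=-23/6
t_q=1/4 → seg 0, τ=1/4; S=2+-67/12·τ+0·τ²+7/12·τ³=157/256

  seg 0: a=2 b=-67/12 c=0 d=7/12
  seg 1: a=-3 b=-23/6 c=7/4 d=-7/36
S(1/4) = 157/256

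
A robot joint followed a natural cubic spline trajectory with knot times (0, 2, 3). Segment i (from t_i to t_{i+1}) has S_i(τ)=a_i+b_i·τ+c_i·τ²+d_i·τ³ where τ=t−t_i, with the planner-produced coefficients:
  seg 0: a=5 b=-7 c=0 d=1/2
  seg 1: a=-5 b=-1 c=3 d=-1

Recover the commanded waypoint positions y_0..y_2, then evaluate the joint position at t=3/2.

y_0 = S_0(0) = a_0 = 5
y_1 = S_1(0) = a_1 = -5
y_2 = S_1(1) = -4
t_q=3/2 is in segment 0 (τ=3/2); S_0(τ)=-61/16

y_0=5 y_1=-5 y_2=-4
S(3/2) = -61/16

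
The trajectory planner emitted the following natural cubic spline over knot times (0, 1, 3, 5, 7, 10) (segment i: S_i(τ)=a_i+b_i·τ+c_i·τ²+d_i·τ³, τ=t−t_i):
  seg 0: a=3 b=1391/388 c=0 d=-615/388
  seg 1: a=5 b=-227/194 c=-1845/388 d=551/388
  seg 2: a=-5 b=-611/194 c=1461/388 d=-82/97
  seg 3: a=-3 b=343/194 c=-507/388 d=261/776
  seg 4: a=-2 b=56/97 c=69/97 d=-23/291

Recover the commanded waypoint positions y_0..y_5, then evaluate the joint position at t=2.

y_0=3 y_1=5 y_2=-5 y_3=-3 y_4=-2 y_5=4
S(2) = 48/97

y_0 = S_0(0) = a_0 = 3
y_1 = S_1(0) = a_1 = 5
y_2 = S_2(0) = a_2 = -5
y_3 = S_3(0) = a_3 = -3
y_4 = S_4(0) = a_4 = -2
y_5 = S_4(3) = 4
t_q=2 is in segment 1 (τ=1); S_1(τ)=48/97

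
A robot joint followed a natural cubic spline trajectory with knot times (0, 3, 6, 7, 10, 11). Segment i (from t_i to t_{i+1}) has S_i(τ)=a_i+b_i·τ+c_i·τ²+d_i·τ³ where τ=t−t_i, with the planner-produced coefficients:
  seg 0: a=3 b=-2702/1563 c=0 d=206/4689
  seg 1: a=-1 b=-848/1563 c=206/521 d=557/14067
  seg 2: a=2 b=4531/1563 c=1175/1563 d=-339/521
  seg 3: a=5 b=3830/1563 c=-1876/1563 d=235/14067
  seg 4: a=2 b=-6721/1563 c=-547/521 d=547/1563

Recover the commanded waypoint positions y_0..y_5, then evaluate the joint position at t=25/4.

y_0=3 y_1=-1 y_2=2 y_3=5 y_4=2 y_5=-3
S(25/4) = 92081/33344

y_0 = S_0(0) = a_0 = 3
y_1 = S_1(0) = a_1 = -1
y_2 = S_2(0) = a_2 = 2
y_3 = S_3(0) = a_3 = 5
y_4 = S_4(0) = a_4 = 2
y_5 = S_4(1) = -3
t_q=25/4 is in segment 2 (τ=1/4); S_2(τ)=92081/33344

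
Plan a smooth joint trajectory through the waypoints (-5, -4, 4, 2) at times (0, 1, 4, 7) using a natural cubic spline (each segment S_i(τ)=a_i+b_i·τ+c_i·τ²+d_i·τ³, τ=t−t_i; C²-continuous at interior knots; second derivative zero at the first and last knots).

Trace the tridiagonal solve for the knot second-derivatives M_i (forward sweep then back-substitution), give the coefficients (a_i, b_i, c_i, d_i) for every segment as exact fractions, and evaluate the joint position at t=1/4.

Δ: Δ0=1, Δ1=8/3, Δ2=-2/3
row 1: diag=8, rhs=10; c'=3/8, d'=5/4
row 2: denom=12−3·3/8=87/8; d'=(-20−3·5/4)/(87/8)=-190/87
back: M2=-190/87
back: M1=5/4−3/8·-190/87=60/29
M: M0=0, M1=60/29, M2=-190/87, M3=0
seg 0: a=-5, c=M0/2=0, d=(M1−M0)/(6·1)=10/29, b=Δ0−h0·(2M0+M1)/6=19/29
seg 1: a=-4, c=M1/2=30/29, d=(M2−M1)/(6·3)=-185/783, b=Δ1−h1·(2M1+M2)/6=49/29
seg 2: a=4, c=M2/2=-95/87, d=(M3−M2)/(6·3)=95/783, b=Δ2−h2·(2M2+M3)/6=44/29
t_q=1/4 → seg 0, τ=1/4; S=-5+19/29·τ+0·τ²+10/29·τ³=-4483/928

  seg 0: a=-5 b=19/29 c=0 d=10/29
  seg 1: a=-4 b=49/29 c=30/29 d=-185/783
  seg 2: a=4 b=44/29 c=-95/87 d=95/783
S(1/4) = -4483/928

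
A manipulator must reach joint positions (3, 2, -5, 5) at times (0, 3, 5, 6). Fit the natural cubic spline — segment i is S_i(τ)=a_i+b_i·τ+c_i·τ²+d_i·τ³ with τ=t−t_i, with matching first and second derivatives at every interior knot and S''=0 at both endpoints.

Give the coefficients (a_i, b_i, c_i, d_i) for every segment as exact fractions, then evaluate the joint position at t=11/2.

  seg 0: a=3 b=179/84 c=0 d=-23/84
  seg 1: a=2 b=-221/42 c=-69/28 d=281/168
  seg 2: a=-5 b=104/21 c=53/7 d=-53/21
S(11/2) = -53/56

Δ: Δ0=-1/3, Δ1=-7/2, Δ2=10
row 1: diag=10, rhs=-19; c'=1/5, d'=-19/10
row 2: denom=6−2·1/5=28/5; d'=(81−2·-19/10)/(28/5)=106/7
back: M2=106/7
back: M1=-19/10−1/5·106/7=-69/14
M: M0=0, M1=-69/14, M2=106/7, M3=0
seg 0: a=3, c=M0/2=0, d=(M1−M0)/(6·3)=-23/84, b=Δ0−h0·(2M0+M1)/6=179/84
seg 1: a=2, c=M1/2=-69/28, d=(M2−M1)/(6·2)=281/168, b=Δ1−h1·(2M1+M2)/6=-221/42
seg 2: a=-5, c=M2/2=53/7, d=(M3−M2)/(6·1)=-53/21, b=Δ2−h2·(2M2+M3)/6=104/21
t_q=11/2 → seg 2, τ=1/2; S=-5+104/21·τ+53/7·τ²+-53/21·τ³=-53/56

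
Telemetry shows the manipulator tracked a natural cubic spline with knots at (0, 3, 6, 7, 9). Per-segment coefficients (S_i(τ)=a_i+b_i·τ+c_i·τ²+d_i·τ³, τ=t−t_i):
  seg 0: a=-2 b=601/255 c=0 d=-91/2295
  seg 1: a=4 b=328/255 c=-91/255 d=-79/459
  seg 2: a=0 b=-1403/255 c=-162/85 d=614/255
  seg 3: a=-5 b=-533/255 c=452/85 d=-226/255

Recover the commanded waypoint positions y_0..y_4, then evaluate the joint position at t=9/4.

y_0 = S_0(0) = a_0 = -2
y_1 = S_1(0) = a_1 = 4
y_2 = S_2(0) = a_2 = 0
y_3 = S_3(0) = a_3 = -5
y_4 = S_3(2) = 5
t_q=9/4 is in segment 0 (τ=9/4); S_0(τ)=15511/5440

y_0=-2 y_1=4 y_2=0 y_3=-5 y_4=5
S(9/4) = 15511/5440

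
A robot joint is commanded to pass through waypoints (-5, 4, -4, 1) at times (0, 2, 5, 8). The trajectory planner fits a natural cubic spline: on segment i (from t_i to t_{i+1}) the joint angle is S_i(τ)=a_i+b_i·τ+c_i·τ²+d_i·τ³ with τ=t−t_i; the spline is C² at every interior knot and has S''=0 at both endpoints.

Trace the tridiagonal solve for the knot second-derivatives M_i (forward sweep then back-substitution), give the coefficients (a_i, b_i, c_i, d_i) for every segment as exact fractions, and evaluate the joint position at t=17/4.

Δ: Δ0=9/2, Δ1=-8/3, Δ2=5/3
row 1: diag=10, rhs=-43; c'=3/10, d'=-43/10
row 2: denom=12−3·3/10=111/10; d'=(26−3·-43/10)/(111/10)=389/111
back: M2=389/111
back: M1=-43/10−3/10·389/111=-198/37
M: M0=0, M1=-198/37, M2=389/111, M3=0
seg 0: a=-5, c=M0/2=0, d=(M1−M0)/(6·2)=-33/74, b=Δ0−h0·(2M0+M1)/6=465/74
seg 1: a=4, c=M1/2=-99/37, d=(M2−M1)/(6·3)=983/1998, b=Δ1−h1·(2M1+M2)/6=69/74
seg 2: a=-4, c=M2/2=389/222, d=(M3−M2)/(6·3)=-389/1998, b=Δ2−h2·(2M2+M3)/6=-68/37
t_q=17/4 → seg 1, τ=9/4; S=4+69/74·τ+-99/37·τ²+983/1998·τ³=-8731/4736

  seg 0: a=-5 b=465/74 c=0 d=-33/74
  seg 1: a=4 b=69/74 c=-99/37 d=983/1998
  seg 2: a=-4 b=-68/37 c=389/222 d=-389/1998
S(17/4) = -8731/4736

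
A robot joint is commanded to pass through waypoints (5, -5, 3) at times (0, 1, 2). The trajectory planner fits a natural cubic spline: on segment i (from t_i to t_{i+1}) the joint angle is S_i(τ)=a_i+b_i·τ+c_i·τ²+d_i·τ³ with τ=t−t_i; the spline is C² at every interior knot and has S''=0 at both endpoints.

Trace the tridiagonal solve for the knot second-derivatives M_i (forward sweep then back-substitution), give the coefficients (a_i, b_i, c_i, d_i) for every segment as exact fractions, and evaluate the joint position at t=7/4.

Δ: Δ0=-10, Δ1=8
row 1: diag=4, rhs=108; c'=1/4, d'=27
back: M1=27
M: M0=0, M1=27, M2=0
seg 0: a=5, c=M0/2=0, d=(M1−M0)/(6·1)=9/2, b=Δ0−h0·(2M0+M1)/6=-29/2
seg 1: a=-5, c=M1/2=27/2, d=(M2−M1)/(6·1)=-9/2, b=Δ1−h1·(2M1+M2)/6=-1
t_q=7/4 → seg 1, τ=3/4; S=-5+-1·τ+27/2·τ²+-9/2·τ³=-7/128

  seg 0: a=5 b=-29/2 c=0 d=9/2
  seg 1: a=-5 b=-1 c=27/2 d=-9/2
S(7/4) = -7/128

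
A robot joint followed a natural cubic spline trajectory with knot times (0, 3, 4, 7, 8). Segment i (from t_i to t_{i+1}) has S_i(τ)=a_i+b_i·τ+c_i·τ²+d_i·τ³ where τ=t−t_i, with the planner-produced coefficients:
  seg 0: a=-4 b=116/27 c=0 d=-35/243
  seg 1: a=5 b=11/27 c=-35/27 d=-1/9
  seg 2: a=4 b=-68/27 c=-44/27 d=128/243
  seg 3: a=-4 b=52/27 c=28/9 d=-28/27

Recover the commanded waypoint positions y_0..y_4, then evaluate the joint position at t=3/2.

y_0 = S_0(0) = a_0 = -4
y_1 = S_1(0) = a_1 = 5
y_2 = S_2(0) = a_2 = 4
y_3 = S_3(0) = a_3 = -4
y_4 = S_3(1) = 0
t_q=3/2 is in segment 0 (τ=3/2); S_0(τ)=47/24

y_0=-4 y_1=5 y_2=4 y_3=-4 y_4=0
S(3/2) = 47/24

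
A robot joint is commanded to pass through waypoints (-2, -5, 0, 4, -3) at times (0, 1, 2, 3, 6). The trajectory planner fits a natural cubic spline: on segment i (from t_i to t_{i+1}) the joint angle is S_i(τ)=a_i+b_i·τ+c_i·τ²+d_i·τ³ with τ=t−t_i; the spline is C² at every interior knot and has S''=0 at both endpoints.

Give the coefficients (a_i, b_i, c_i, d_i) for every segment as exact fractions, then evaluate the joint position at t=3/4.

  seg 0: a=-2 b=-1793/348 c=0 d=749/348
  seg 1: a=-5 b=227/174 c=749/116 d=-961/348
  seg 2: a=0 b=2065/348 c=-53/29 d=-37/348
  seg 3: a=4 b=341/174 c=-249/116 d=83/348
S(3/4) = -36795/7424

Δ: Δ0=-3, Δ1=5, Δ2=4, Δ3=-7/3
row 1: diag=4, rhs=48; c'=1/4, d'=12
row 2: denom=4−1·1/4=15/4; d'=(-6−1·12)/(15/4)=-24/5
row 3: denom=8−1·4/15=116/15; d'=(-38−1·-24/5)/(116/15)=-249/58
back: M3=-249/58
back: M2=-24/5−4/15·-249/58=-106/29
back: M1=12−1/4·-106/29=749/58
M: M0=0, M1=749/58, M2=-106/29, M3=-249/58, M4=0
seg 0: a=-2, c=M0/2=0, d=(M1−M0)/(6·1)=749/348, b=Δ0−h0·(2M0+M1)/6=-1793/348
seg 1: a=-5, c=M1/2=749/116, d=(M2−M1)/(6·1)=-961/348, b=Δ1−h1·(2M1+M2)/6=227/174
seg 2: a=0, c=M2/2=-53/29, d=(M3−M2)/(6·1)=-37/348, b=Δ2−h2·(2M2+M3)/6=2065/348
seg 3: a=4, c=M3/2=-249/116, d=(M4−M3)/(6·3)=83/348, b=Δ3−h3·(2M3+M4)/6=341/174
t_q=3/4 → seg 0, τ=3/4; S=-2+-1793/348·τ+0·τ²+749/348·τ³=-36795/7424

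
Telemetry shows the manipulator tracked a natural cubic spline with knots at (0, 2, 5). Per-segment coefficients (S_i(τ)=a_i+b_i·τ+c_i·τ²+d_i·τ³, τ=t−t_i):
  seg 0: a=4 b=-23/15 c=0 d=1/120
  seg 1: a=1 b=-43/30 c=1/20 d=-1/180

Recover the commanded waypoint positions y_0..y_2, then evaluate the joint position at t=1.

y_0=4 y_1=1 y_2=-3
S(1) = 99/40

y_0 = S_0(0) = a_0 = 4
y_1 = S_1(0) = a_1 = 1
y_2 = S_1(3) = -3
t_q=1 is in segment 0 (τ=1); S_0(τ)=99/40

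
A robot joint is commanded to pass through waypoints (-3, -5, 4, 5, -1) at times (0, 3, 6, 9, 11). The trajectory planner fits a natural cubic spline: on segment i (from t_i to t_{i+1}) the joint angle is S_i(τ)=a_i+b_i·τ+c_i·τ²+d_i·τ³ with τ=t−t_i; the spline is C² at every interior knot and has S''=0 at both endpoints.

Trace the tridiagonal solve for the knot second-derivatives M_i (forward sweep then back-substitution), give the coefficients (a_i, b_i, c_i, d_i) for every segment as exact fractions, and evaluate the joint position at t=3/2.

Δ: Δ0=-2/3, Δ1=3, Δ2=1/3, Δ3=-3
row 1: diag=12, rhs=22; c'=1/4, d'=11/6
row 2: denom=12−3·1/4=45/4; d'=(-16−3·11/6)/(45/4)=-86/45
row 3: denom=10−3·4/15=46/5; d'=(-20−3·-86/45)/(46/5)=-107/69
back: M3=-107/69
back: M2=-86/45−4/15·-107/69=-310/207
back: M1=11/6−1/4·-310/207=457/207
M: M0=0, M1=457/207, M2=-310/207, M3=-107/69, M4=0
seg 0: a=-3, c=M0/2=0, d=(M1−M0)/(6·3)=457/3726, b=Δ0−h0·(2M0+M1)/6=-733/414
seg 1: a=-5, c=M1/2=457/414, d=(M2−M1)/(6·3)=-767/3726, b=Δ1−h1·(2M1+M2)/6=319/207
seg 2: a=4, c=M2/2=-155/207, d=(M3−M2)/(6·3)=-11/3726, b=Δ2−h2·(2M2+M3)/6=1079/414
seg 3: a=5, c=M3/2=-107/138, d=(M4−M3)/(6·2)=107/828, b=Δ3−h3·(2M3+M4)/6=-407/207
t_q=3/2 → seg 0, τ=3/2; S=-3+-733/414·τ+0·τ²+457/3726·τ³=-1929/368

  seg 0: a=-3 b=-733/414 c=0 d=457/3726
  seg 1: a=-5 b=319/207 c=457/414 d=-767/3726
  seg 2: a=4 b=1079/414 c=-155/207 d=-11/3726
  seg 3: a=5 b=-407/207 c=-107/138 d=107/828
S(3/2) = -1929/368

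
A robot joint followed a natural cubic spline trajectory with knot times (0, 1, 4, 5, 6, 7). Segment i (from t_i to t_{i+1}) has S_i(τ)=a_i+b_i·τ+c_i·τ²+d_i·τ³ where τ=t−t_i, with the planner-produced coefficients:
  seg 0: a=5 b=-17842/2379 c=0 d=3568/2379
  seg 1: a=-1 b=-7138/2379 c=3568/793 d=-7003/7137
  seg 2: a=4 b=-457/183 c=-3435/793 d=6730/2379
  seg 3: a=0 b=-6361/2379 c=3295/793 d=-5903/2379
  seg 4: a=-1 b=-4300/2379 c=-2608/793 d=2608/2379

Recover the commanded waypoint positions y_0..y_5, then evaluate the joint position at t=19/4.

y_0 = S_0(0) = a_0 = 5
y_1 = S_1(0) = a_1 = -1
y_2 = S_2(0) = a_2 = 4
y_3 = S_3(0) = a_3 = 0
y_4 = S_4(0) = a_4 = -1
y_5 = S_4(1) = -5
t_q=19/4 is in segment 2 (τ=3/4); S_2(τ)=22431/25376

y_0=5 y_1=-1 y_2=4 y_3=0 y_4=-1 y_5=-5
S(19/4) = 22431/25376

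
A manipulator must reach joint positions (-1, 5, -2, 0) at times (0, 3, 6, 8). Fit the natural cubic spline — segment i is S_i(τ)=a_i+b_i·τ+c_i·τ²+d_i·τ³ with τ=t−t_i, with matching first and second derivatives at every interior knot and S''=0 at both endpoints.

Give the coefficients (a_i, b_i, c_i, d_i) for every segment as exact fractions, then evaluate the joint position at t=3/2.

  seg 0: a=-1 b=382/111 c=0 d=-160/999
  seg 1: a=5 b=-98/111 c=-160/111 d=319/999
  seg 2: a=-2 b=-101/111 c=53/37 d=-53/222
S(3/2) = 134/37

Δ: Δ0=2, Δ1=-7/3, Δ2=1
row 1: diag=12, rhs=-26; c'=1/4, d'=-13/6
row 2: denom=10−3·1/4=37/4; d'=(20−3·-13/6)/(37/4)=106/37
back: M2=106/37
back: M1=-13/6−1/4·106/37=-320/111
M: M0=0, M1=-320/111, M2=106/37, M3=0
seg 0: a=-1, c=M0/2=0, d=(M1−M0)/(6·3)=-160/999, b=Δ0−h0·(2M0+M1)/6=382/111
seg 1: a=5, c=M1/2=-160/111, d=(M2−M1)/(6·3)=319/999, b=Δ1−h1·(2M1+M2)/6=-98/111
seg 2: a=-2, c=M2/2=53/37, d=(M3−M2)/(6·2)=-53/222, b=Δ2−h2·(2M2+M3)/6=-101/111
t_q=3/2 → seg 0, τ=3/2; S=-1+382/111·τ+0·τ²+-160/999·τ³=134/37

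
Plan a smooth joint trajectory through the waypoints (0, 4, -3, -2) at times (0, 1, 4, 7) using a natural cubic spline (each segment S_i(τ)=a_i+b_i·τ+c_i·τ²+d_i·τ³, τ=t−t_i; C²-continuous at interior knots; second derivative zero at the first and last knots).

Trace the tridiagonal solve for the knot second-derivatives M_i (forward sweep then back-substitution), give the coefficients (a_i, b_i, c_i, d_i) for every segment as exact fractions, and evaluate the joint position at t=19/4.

Δ: Δ0=4, Δ1=-7/3, Δ2=1/3
row 1: diag=8, rhs=-38; c'=3/8, d'=-19/4
row 2: denom=12−3·3/8=87/8; d'=(16−3·-19/4)/(87/8)=242/87
back: M2=242/87
back: M1=-19/4−3/8·242/87=-168/29
M: M0=0, M1=-168/29, M2=242/87, M3=0
seg 0: a=0, c=M0/2=0, d=(M1−M0)/(6·1)=-28/29, b=Δ0−h0·(2M0+M1)/6=144/29
seg 1: a=4, c=M1/2=-84/29, d=(M2−M1)/(6·3)=373/783, b=Δ1−h1·(2M1+M2)/6=60/29
seg 2: a=-3, c=M2/2=121/87, d=(M3−M2)/(6·3)=-121/783, b=Δ2−h2·(2M2+M3)/6=-71/29
t_q=19/4 → seg 2, τ=3/4; S=-3+-71/29·τ+121/87·τ²+-121/783·τ³=-7645/1856

  seg 0: a=0 b=144/29 c=0 d=-28/29
  seg 1: a=4 b=60/29 c=-84/29 d=373/783
  seg 2: a=-3 b=-71/29 c=121/87 d=-121/783
S(19/4) = -7645/1856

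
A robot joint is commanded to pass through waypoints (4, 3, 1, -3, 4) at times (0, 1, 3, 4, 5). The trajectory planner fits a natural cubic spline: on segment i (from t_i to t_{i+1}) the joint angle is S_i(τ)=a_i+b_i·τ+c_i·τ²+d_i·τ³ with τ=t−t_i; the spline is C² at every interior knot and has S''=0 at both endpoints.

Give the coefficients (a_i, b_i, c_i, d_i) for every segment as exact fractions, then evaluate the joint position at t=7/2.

Δ: Δ0=-1, Δ1=-1, Δ2=-4, Δ3=7
row 1: diag=6, rhs=0; c'=1/3, d'=0
row 2: denom=6−2·1/3=16/3; d'=(-18−2·0)/(16/3)=-27/8
row 3: denom=4−1·3/16=61/16; d'=(66−1·-27/8)/(61/16)=1110/61
back: M3=1110/61
back: M2=-27/8−3/16·1110/61=-414/61
back: M1=0−1/3·-414/61=138/61
M: M0=0, M1=138/61, M2=-414/61, M3=1110/61, M4=0
seg 0: a=4, c=M0/2=0, d=(M1−M0)/(6·1)=23/61, b=Δ0−h0·(2M0+M1)/6=-84/61
seg 1: a=3, c=M1/2=69/61, d=(M2−M1)/(6·2)=-46/61, b=Δ1−h1·(2M1+M2)/6=-15/61
seg 2: a=1, c=M2/2=-207/61, d=(M3−M2)/(6·1)=254/61, b=Δ2−h2·(2M2+M3)/6=-291/61
seg 3: a=-3, c=M3/2=555/61, d=(M4−M3)/(6·1)=-185/61, b=Δ3−h3·(2M3+M4)/6=57/61
t_q=7/2 → seg 2, τ=1/2; S=1+-291/61·τ+-207/61·τ²+254/61·τ³=-209/122

  seg 0: a=4 b=-84/61 c=0 d=23/61
  seg 1: a=3 b=-15/61 c=69/61 d=-46/61
  seg 2: a=1 b=-291/61 c=-207/61 d=254/61
  seg 3: a=-3 b=57/61 c=555/61 d=-185/61
S(7/2) = -209/122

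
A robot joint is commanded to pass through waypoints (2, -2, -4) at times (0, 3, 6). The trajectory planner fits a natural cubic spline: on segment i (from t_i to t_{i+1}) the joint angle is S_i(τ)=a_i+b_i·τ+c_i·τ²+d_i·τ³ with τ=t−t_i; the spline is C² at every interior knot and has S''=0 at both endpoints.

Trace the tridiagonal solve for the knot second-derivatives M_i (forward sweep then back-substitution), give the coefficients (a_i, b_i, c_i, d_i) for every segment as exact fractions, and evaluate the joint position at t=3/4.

Δ: Δ0=-4/3, Δ1=-2/3
row 1: diag=12, rhs=4; c'=1/4, d'=1/3
back: M1=1/3
M: M0=0, M1=1/3, M2=0
seg 0: a=2, c=M0/2=0, d=(M1−M0)/(6·3)=1/54, b=Δ0−h0·(2M0+M1)/6=-3/2
seg 1: a=-2, c=M1/2=1/6, d=(M2−M1)/(6·3)=-1/54, b=Δ1−h1·(2M1+M2)/6=-1
t_q=3/4 → seg 0, τ=3/4; S=2+-3/2·τ+0·τ²+1/54·τ³=113/128

  seg 0: a=2 b=-3/2 c=0 d=1/54
  seg 1: a=-2 b=-1 c=1/6 d=-1/54
S(3/4) = 113/128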